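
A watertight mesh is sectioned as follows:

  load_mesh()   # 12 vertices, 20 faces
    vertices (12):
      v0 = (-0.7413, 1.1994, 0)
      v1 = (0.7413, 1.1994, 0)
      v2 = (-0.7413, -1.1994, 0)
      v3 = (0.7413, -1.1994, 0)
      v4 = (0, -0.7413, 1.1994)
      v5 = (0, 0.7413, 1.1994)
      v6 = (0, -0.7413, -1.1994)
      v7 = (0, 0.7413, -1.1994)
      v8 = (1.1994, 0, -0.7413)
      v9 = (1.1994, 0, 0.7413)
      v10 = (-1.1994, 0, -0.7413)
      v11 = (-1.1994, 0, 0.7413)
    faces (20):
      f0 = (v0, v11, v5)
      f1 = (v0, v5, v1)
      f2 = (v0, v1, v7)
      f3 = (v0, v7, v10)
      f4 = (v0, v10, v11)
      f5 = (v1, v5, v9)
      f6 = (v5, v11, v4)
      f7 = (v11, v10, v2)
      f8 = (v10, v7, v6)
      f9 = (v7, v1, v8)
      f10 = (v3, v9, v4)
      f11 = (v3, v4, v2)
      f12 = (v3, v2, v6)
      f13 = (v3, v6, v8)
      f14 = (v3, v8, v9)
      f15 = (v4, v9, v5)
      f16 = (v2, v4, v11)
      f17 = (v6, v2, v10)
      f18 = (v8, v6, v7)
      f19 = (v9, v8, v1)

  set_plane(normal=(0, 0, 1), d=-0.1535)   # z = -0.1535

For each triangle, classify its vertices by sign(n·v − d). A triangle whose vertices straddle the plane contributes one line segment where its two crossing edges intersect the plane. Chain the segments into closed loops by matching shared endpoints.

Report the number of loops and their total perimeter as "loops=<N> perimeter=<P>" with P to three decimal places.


loops=1 perimeter=7.731

Straddling triangles (10 of 20):
  (v0,v1,v7) [++-] → (0.646428, 1.14077, -0.1535)–(-0.646428, 1.14077, -0.1535)  len=1.2929
  (v0,v7,v10) [+--] → (-0.646428, 1.14077, -0.1535)–(-0.836158, 0.951042, -0.1535)  len=0.2683
  (v0,v10,v11) [+-+] → (-0.836158, 0.951042, -0.1535)–(-1.1994, 0, -0.1535)  len=1.0180
  (v11,v10,v2) [+-+] → (-1.1994, 0, -0.1535)–(-0.836158, -0.951042, -0.1535)  len=1.0180
  (v7,v1,v8) [-+-] → (0.646428, 1.14077, -0.1535)–(0.836158, 0.951042, -0.1535)  len=0.2683
  (v3,v2,v6) [++-] → (-0.646428, -1.14077, -0.1535)–(0.646428, -1.14077, -0.1535)  len=1.2929
  (v3,v6,v8) [+--] → (0.646428, -1.14077, -0.1535)–(0.836158, -0.951042, -0.1535)  len=0.2683
  (v3,v8,v9) [+-+] → (0.836158, -0.951042, -0.1535)–(1.1994, 0, -0.1535)  len=1.0180
  (v6,v2,v10) [-+-] → (-0.646428, -1.14077, -0.1535)–(-0.836158, -0.951042, -0.1535)  len=0.2683
  (v9,v8,v1) [+-+] → (1.1994, 0, -0.1535)–(0.836158, 0.951042, -0.1535)  len=1.0180

Chained into 1 loop(s):
  loop 1: 10 segments, perimeter = 7.7312
Total perimeter = 7.731


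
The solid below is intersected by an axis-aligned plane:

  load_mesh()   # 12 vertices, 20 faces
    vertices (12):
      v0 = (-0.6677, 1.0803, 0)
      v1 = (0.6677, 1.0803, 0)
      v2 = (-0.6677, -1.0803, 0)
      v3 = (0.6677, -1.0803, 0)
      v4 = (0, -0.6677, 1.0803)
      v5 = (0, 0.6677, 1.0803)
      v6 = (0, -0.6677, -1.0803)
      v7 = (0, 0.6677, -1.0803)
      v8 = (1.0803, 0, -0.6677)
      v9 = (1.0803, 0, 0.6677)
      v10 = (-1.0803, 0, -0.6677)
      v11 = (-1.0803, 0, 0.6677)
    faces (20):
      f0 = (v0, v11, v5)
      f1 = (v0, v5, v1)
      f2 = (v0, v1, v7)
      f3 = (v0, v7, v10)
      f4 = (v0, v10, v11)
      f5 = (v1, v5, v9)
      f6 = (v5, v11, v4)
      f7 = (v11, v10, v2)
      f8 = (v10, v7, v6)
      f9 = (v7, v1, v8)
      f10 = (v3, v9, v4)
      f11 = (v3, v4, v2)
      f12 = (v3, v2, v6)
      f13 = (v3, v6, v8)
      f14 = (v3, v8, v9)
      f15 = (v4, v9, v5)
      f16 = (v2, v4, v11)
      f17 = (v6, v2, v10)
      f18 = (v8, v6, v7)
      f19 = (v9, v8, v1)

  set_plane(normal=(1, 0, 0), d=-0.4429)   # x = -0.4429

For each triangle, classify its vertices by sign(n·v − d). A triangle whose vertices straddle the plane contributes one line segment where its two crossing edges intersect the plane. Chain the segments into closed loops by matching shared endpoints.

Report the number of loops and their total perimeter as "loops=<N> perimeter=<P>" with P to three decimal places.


Straddling triangles (10 of 20):
  (v0,v11,v5) [--+] → (-0.4429, 0.393957, 0.911143)–(-0.4429, 0.941387, 0.363713)  len=0.7742
  (v0,v5,v1) [-++] → (-0.4429, 0.941387, 0.363713)–(-0.4429, 1.0803, 0)  len=0.3893
  (v0,v1,v7) [-++] → (-0.4429, 1.0803, 0)–(-0.4429, 0.941387, -0.363713)  len=0.3893
  (v0,v7,v10) [-+-] → (-0.4429, 0.941387, -0.363713)–(-0.4429, 0.393957, -0.911143)  len=0.7742
  (v5,v11,v4) [+-+] → (-0.4429, 0.393957, 0.911143)–(-0.4429, -0.393957, 0.911143)  len=0.7879
  (v10,v7,v6) [-++] → (-0.4429, 0.393957, -0.911143)–(-0.4429, -0.393957, -0.911143)  len=0.7879
  (v3,v4,v2) [++-] → (-0.4429, -0.941387, 0.363713)–(-0.4429, -1.0803, 0)  len=0.3893
  (v3,v2,v6) [+-+] → (-0.4429, -1.0803, 0)–(-0.4429, -0.941387, -0.363713)  len=0.3893
  (v2,v4,v11) [-+-] → (-0.4429, -0.941387, 0.363713)–(-0.4429, -0.393957, 0.911143)  len=0.7742
  (v6,v2,v10) [+--] → (-0.4429, -0.941387, -0.363713)–(-0.4429, -0.393957, -0.911143)  len=0.7742

Chained into 1 loop(s):
  loop 1: 10 segments, perimeter = 6.2299
Total perimeter = 6.230

loops=1 perimeter=6.230


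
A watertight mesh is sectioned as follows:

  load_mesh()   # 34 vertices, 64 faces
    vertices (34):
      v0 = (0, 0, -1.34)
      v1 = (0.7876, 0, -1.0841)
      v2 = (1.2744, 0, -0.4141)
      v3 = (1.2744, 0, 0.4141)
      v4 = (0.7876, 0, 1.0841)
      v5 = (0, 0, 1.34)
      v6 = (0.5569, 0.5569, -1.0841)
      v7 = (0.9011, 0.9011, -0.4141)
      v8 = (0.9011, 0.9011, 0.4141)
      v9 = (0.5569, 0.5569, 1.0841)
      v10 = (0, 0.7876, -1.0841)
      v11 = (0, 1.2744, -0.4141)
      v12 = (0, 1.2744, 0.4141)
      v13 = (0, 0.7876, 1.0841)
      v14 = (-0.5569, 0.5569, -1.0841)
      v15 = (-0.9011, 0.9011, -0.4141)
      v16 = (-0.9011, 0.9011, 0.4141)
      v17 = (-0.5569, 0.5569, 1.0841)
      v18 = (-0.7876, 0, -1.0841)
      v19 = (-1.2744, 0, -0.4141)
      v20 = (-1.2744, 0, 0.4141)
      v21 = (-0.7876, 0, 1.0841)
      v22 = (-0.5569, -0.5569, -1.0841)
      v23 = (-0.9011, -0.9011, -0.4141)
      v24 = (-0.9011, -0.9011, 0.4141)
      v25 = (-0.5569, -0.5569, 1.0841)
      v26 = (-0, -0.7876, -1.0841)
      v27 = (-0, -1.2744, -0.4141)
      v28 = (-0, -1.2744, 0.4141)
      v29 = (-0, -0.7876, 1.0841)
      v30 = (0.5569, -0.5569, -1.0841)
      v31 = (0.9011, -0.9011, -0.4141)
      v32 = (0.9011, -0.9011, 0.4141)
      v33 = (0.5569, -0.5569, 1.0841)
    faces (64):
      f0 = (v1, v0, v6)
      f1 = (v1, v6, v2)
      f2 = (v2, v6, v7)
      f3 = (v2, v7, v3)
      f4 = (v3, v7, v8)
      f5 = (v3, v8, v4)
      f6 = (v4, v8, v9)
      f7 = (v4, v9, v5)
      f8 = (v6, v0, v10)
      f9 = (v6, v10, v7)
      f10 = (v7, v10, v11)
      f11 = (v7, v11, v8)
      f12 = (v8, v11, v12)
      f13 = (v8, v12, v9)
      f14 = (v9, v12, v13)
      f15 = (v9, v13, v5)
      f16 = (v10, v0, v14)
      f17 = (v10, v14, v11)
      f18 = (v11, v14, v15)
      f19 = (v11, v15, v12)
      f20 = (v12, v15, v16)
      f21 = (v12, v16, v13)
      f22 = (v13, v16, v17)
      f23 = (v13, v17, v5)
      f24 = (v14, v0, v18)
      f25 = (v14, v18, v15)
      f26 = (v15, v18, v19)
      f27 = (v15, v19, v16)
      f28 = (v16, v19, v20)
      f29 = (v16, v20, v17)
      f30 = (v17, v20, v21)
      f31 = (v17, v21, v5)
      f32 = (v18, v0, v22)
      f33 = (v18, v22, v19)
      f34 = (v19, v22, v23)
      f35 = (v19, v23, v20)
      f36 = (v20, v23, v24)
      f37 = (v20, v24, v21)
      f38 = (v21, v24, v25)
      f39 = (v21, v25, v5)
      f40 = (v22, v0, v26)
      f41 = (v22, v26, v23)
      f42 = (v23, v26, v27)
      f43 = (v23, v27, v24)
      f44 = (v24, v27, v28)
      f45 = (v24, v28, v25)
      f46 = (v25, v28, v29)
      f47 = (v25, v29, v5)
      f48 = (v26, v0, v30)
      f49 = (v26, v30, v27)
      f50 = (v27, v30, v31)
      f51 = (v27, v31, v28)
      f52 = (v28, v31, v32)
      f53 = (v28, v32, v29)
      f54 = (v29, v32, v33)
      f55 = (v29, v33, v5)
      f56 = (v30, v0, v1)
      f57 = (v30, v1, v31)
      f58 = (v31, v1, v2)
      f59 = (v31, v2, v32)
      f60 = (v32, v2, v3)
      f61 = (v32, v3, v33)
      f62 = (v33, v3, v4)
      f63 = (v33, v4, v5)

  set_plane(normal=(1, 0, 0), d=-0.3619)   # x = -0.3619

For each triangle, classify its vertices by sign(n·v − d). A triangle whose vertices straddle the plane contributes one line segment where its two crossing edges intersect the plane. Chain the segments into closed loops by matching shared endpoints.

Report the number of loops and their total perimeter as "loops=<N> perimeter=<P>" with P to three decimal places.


Straddling triangles (20 of 64):
  (v10,v0,v14) [++-] → (-0.3619, 0.3619, -1.1737)–(-0.3619, 0.63768, -1.0841)  len=0.2900
  (v10,v14,v11) [+-+] → (-0.3619, 0.63768, -1.0841)–(-0.3619, 0.808135, -0.849498)  len=0.2900
  (v11,v14,v15) [+--] → (-0.3619, 0.808135, -0.849498)–(-0.3619, 1.12448, -0.4141)  len=0.5382
  (v11,v15,v12) [+-+] → (-0.3619, 1.12448, -0.4141)–(-0.3619, 1.12448, 0.0814781)  len=0.4956
  (v12,v15,v16) [+--] → (-0.3619, 1.12448, 0.0814781)–(-0.3619, 1.12448, 0.4141)  len=0.3326
  (v12,v16,v13) [+-+] → (-0.3619, 1.12448, 0.4141)–(-0.3619, 0.833184, 0.815014)  len=0.4956
  (v13,v16,v17) [+--] → (-0.3619, 0.833184, 0.815014)–(-0.3619, 0.63768, 1.0841)  len=0.3326
  (v13,v17,v5) [+-+] → (-0.3619, 0.63768, 1.0841)–(-0.3619, 0.3619, 1.1737)  len=0.2900
  (v14,v0,v18) [-+-] → (-0.3619, 0.3619, -1.1737)–(-0.3619, 0, -1.22241)  len=0.3652
  (v17,v21,v5) [--+] → (-0.3619, 0, 1.22241)–(-0.3619, 0.3619, 1.1737)  len=0.3652
  (v18,v0,v22) [-+-] → (-0.3619, 0, -1.22241)–(-0.3619, -0.3619, -1.1737)  len=0.3652
  (v21,v25,v5) [--+] → (-0.3619, -0.3619, 1.1737)–(-0.3619, 0, 1.22241)  len=0.3652
  (v22,v0,v26) [-++] → (-0.3619, -0.3619, -1.1737)–(-0.3619, -0.63768, -1.0841)  len=0.2900
  (v22,v26,v23) [-+-] → (-0.3619, -0.63768, -1.0841)–(-0.3619, -0.833184, -0.815014)  len=0.3326
  (v23,v26,v27) [-++] → (-0.3619, -0.833184, -0.815014)–(-0.3619, -1.12448, -0.4141)  len=0.4956
  (v23,v27,v24) [-+-] → (-0.3619, -1.12448, -0.4141)–(-0.3619, -1.12448, -0.0814781)  len=0.3326
  (v24,v27,v28) [-++] → (-0.3619, -1.12448, -0.0814781)–(-0.3619, -1.12448, 0.4141)  len=0.4956
  (v24,v28,v25) [-+-] → (-0.3619, -1.12448, 0.4141)–(-0.3619, -0.808135, 0.849498)  len=0.5382
  (v25,v28,v29) [-++] → (-0.3619, -0.808135, 0.849498)–(-0.3619, -0.63768, 1.0841)  len=0.2900
  (v25,v29,v5) [-++] → (-0.3619, -0.63768, 1.0841)–(-0.3619, -0.3619, 1.1737)  len=0.2900

Chained into 1 loop(s):
  loop 1: 20 segments, perimeter = 7.5896
Total perimeter = 7.590

loops=1 perimeter=7.590


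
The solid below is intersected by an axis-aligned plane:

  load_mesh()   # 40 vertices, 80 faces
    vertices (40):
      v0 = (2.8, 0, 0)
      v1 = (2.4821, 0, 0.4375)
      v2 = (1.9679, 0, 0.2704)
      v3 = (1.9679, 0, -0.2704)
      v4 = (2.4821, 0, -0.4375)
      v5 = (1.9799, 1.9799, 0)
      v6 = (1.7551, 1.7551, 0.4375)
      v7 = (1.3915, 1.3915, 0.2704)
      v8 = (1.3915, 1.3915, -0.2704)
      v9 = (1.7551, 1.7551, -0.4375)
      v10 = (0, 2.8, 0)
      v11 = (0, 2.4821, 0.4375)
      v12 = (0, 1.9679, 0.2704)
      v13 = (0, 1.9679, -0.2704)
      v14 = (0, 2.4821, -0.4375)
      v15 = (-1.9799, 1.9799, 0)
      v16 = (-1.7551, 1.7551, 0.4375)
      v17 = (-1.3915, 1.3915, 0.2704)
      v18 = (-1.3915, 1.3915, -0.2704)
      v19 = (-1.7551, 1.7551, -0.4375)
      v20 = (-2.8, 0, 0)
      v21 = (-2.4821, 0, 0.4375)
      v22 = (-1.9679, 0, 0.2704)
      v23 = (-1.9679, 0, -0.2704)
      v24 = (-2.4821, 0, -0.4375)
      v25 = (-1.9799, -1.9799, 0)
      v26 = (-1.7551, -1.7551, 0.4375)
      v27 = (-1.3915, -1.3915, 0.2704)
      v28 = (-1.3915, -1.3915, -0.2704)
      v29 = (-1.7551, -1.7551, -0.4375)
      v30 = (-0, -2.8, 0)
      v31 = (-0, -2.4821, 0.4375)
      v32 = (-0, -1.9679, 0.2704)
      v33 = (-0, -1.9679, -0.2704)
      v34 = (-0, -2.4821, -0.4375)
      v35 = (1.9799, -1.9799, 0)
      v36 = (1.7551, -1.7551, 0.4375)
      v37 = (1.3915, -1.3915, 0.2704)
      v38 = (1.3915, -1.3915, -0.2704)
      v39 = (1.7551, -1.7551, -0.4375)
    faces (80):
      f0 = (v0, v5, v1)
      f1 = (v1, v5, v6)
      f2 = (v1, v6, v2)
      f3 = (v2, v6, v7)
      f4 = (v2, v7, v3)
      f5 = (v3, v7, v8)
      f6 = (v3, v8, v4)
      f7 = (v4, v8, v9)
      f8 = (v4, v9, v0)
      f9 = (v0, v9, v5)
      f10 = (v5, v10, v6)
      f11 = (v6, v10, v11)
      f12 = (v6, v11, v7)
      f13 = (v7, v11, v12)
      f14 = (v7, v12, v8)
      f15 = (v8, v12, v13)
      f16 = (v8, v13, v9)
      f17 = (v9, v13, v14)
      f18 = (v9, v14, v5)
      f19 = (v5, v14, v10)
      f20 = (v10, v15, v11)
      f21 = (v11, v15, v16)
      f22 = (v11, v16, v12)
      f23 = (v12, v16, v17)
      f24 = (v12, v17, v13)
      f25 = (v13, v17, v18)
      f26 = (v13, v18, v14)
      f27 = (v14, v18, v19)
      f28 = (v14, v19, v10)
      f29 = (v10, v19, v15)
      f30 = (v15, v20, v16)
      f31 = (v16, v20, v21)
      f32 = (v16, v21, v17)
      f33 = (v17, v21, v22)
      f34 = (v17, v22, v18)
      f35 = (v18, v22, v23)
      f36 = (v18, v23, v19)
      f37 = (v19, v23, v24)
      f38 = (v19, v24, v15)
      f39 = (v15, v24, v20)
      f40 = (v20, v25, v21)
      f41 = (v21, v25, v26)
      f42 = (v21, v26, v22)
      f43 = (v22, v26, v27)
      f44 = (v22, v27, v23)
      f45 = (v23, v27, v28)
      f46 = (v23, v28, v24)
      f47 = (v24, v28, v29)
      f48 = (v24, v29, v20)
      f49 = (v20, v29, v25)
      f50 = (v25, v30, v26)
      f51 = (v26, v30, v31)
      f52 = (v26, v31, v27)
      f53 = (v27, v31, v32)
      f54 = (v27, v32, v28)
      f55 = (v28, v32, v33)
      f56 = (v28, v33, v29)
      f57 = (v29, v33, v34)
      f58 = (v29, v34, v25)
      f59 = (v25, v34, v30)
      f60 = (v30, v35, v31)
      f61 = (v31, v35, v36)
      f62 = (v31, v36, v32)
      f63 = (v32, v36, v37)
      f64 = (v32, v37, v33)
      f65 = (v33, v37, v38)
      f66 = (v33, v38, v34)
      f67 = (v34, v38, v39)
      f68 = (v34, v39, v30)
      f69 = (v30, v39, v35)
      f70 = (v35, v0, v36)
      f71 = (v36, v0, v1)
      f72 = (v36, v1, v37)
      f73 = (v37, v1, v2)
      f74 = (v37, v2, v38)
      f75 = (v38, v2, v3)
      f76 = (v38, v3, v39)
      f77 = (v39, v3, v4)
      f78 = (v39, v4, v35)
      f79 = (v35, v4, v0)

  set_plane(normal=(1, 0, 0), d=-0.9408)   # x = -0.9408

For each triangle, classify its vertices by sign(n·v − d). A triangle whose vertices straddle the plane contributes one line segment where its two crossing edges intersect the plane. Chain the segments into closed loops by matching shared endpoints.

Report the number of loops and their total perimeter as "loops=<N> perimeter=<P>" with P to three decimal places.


loops=2 perimeter=5.408

Straddling triangles (20 of 80):
  (v10,v15,v11) [+-+] → (-0.9408, 2.41031, 0)–(-0.9408, 2.24347, 0.229611)  len=0.2838
  (v11,v15,v16) [+--] → (-0.9408, 2.24347, 0.229611)–(-0.9408, 2.0924, 0.4375)  len=0.2570
  (v11,v16,v12) [+-+] → (-0.9408, 2.0924, 0.4375)–(-0.9408, 1.85383, 0.359972)  len=0.2509
  (v12,v16,v17) [+--] → (-0.9408, 1.85383, 0.359972)–(-0.9408, 1.57819, 0.2704)  len=0.2898
  (v12,v17,v13) [+-+] → (-0.9408, 1.57819, 0.2704)–(-0.9408, 1.57819, 0.0952375)  len=0.1752
  (v13,v17,v18) [+--] → (-0.9408, 1.57819, 0.0952375)–(-0.9408, 1.57819, -0.2704)  len=0.3656
  (v13,v18,v14) [+-+] → (-0.9408, 1.57819, -0.2704)–(-0.9408, 1.74474, -0.324523)  len=0.1751
  (v14,v18,v19) [+--] → (-0.9408, 1.74474, -0.324523)–(-0.9408, 2.0924, -0.4375)  len=0.3656
  (v14,v19,v10) [+-+] → (-0.9408, 2.0924, -0.4375)–(-0.9408, 2.23989, -0.234517)  len=0.2509
  (v10,v19,v15) [+--] → (-0.9408, 2.23989, -0.234517)–(-0.9408, 2.41031, 0)  len=0.2899
  (v25,v30,v26) [-+-] → (-0.9408, -2.41031, 0)–(-0.9408, -2.23989, 0.234517)  len=0.2899
  (v26,v30,v31) [-++] → (-0.9408, -2.23989, 0.234517)–(-0.9408, -2.0924, 0.4375)  len=0.2509
  (v26,v31,v27) [-+-] → (-0.9408, -2.0924, 0.4375)–(-0.9408, -1.74474, 0.324523)  len=0.3656
  (v27,v31,v32) [-++] → (-0.9408, -1.74474, 0.324523)–(-0.9408, -1.57819, 0.2704)  len=0.1751
  (v27,v32,v28) [-+-] → (-0.9408, -1.57819, 0.2704)–(-0.9408, -1.57819, -0.0952375)  len=0.3656
  (v28,v32,v33) [-++] → (-0.9408, -1.57819, -0.0952375)–(-0.9408, -1.57819, -0.2704)  len=0.1752
  (v28,v33,v29) [-+-] → (-0.9408, -1.57819, -0.2704)–(-0.9408, -1.85383, -0.359972)  len=0.2898
  (v29,v33,v34) [-++] → (-0.9408, -1.85383, -0.359972)–(-0.9408, -2.0924, -0.4375)  len=0.2509
  (v29,v34,v25) [-+-] → (-0.9408, -2.0924, -0.4375)–(-0.9408, -2.24347, -0.229611)  len=0.2570
  (v25,v34,v30) [-++] → (-0.9408, -2.24347, -0.229611)–(-0.9408, -2.41031, 0)  len=0.2838

Chained into 2 loop(s):
  loop 1: 10 segments, perimeter = 2.7038
  loop 2: 10 segments, perimeter = 2.7038
Total perimeter = 5.408


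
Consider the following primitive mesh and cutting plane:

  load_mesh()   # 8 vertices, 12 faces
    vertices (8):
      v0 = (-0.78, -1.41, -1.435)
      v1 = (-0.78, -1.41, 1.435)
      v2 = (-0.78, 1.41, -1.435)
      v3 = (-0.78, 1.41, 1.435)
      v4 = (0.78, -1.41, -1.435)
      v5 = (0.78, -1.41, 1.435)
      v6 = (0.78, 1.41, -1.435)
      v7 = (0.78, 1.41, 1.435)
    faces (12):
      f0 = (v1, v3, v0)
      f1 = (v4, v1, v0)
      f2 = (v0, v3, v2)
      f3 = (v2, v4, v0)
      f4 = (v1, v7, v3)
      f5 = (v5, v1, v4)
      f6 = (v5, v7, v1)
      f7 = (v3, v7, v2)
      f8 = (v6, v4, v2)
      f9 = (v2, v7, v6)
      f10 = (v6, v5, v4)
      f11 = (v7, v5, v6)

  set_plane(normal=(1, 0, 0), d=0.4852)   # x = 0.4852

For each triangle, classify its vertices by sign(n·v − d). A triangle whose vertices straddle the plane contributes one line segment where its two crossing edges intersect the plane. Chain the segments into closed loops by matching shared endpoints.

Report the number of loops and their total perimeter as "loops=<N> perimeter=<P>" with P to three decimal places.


loops=1 perimeter=11.380

Straddling triangles (8 of 12):
  (v4,v1,v0) [+--] → (0.4852, -1.41, -0.892644)–(0.4852, -1.41, -1.435)  len=0.5424
  (v2,v4,v0) [-+-] → (0.4852, -0.877092, -1.435)–(0.4852, -1.41, -1.435)  len=0.5329
  (v1,v7,v3) [-+-] → (0.4852, 0.877092, 1.435)–(0.4852, 1.41, 1.435)  len=0.5329
  (v5,v1,v4) [+-+] → (0.4852, -1.41, 1.435)–(0.4852, -1.41, -0.892644)  len=2.3276
  (v5,v7,v1) [++-] → (0.4852, 0.877092, 1.435)–(0.4852, -1.41, 1.435)  len=2.2871
  (v3,v7,v2) [-+-] → (0.4852, 1.41, 1.435)–(0.4852, 1.41, 0.892644)  len=0.5424
  (v6,v4,v2) [++-] → (0.4852, -0.877092, -1.435)–(0.4852, 1.41, -1.435)  len=2.2871
  (v2,v7,v6) [-++] → (0.4852, 1.41, 0.892644)–(0.4852, 1.41, -1.435)  len=2.3276

Chained into 1 loop(s):
  loop 1: 8 segments, perimeter = 11.3800
Total perimeter = 11.380


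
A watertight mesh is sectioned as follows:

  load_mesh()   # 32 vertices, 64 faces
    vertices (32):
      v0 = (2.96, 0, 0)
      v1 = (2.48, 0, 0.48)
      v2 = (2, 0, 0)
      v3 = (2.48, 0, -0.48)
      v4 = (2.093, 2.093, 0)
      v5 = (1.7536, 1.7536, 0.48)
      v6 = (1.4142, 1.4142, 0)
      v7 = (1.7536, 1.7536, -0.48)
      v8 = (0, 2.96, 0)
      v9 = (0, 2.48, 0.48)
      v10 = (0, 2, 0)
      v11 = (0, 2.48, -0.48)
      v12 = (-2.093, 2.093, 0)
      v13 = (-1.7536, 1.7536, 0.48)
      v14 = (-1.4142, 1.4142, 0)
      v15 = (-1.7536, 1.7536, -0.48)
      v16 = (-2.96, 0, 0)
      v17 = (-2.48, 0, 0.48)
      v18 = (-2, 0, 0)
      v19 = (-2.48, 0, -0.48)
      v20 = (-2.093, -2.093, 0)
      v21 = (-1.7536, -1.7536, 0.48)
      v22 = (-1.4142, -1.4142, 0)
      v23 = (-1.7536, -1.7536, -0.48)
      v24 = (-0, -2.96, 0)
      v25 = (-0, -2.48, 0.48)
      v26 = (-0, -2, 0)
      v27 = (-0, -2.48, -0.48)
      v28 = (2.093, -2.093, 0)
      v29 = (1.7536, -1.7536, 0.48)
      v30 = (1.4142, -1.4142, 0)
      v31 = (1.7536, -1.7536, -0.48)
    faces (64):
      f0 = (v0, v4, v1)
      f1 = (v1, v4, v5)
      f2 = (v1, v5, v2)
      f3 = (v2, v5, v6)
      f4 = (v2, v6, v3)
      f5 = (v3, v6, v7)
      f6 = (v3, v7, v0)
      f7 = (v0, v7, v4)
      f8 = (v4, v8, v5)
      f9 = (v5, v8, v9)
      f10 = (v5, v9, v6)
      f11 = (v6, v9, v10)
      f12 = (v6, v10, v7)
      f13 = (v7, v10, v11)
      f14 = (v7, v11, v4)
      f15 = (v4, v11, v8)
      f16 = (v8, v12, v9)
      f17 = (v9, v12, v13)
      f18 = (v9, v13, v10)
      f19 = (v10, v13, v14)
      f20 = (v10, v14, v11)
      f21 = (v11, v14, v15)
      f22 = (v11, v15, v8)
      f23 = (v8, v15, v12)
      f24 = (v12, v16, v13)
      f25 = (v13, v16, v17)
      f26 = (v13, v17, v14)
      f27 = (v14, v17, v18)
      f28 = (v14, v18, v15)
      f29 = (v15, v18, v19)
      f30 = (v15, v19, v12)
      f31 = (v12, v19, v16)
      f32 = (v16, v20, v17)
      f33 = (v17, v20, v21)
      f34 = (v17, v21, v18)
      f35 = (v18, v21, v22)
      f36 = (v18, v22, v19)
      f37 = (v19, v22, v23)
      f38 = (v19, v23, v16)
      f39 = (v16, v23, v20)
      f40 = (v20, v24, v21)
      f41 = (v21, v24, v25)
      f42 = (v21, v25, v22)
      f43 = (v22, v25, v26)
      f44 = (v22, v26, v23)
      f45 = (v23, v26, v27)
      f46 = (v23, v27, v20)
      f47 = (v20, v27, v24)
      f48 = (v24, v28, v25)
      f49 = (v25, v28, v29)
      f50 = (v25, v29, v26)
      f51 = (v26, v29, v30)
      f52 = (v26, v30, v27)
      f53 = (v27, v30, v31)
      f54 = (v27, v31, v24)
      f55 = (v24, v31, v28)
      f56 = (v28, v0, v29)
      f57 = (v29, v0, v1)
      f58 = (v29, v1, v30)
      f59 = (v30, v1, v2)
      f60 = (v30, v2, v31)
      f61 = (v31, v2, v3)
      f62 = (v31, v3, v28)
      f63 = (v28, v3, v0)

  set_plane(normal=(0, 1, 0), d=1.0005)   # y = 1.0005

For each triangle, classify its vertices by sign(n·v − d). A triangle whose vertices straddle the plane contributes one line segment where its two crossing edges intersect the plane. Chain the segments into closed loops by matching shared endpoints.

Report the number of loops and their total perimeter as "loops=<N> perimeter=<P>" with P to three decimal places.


Straddling triangles (16 of 64):
  (v0,v4,v1) [-+-] → (2.54555, 1.0005, 0)–(2.29501, 1.0005, 0.250549)  len=0.3543
  (v1,v4,v5) [-++] → (2.29501, 1.0005, 0.250549)–(2.06556, 1.0005, 0.48)  len=0.3245
  (v1,v5,v2) [-+-] → (2.06556, 1.0005, 0.48)–(1.85942, 1.0005, 0.273859)  len=0.2915
  (v2,v5,v6) [-++] → (1.85942, 1.0005, 0.273859)–(1.58557, 1.0005, 0)  len=0.3873
  (v2,v6,v3) [-+-] → (1.58557, 1.0005, 0)–(1.72598, 1.0005, -0.140416)  len=0.1986
  (v3,v6,v7) [-++] → (1.72598, 1.0005, -0.140416)–(2.06556, 1.0005, -0.48)  len=0.4802
  (v3,v7,v0) [-+-] → (2.06556, 1.0005, -0.48)–(2.2717, 1.0005, -0.273859)  len=0.2915
  (v0,v7,v4) [-++] → (2.2717, 1.0005, -0.273859)–(2.54555, 1.0005, 0)  len=0.3873
  (v12,v16,v13) [+-+] → (-2.54555, 1.0005, 0)–(-2.2717, 1.0005, 0.273859)  len=0.3873
  (v13,v16,v17) [+--] → (-2.2717, 1.0005, 0.273859)–(-2.06556, 1.0005, 0.48)  len=0.2915
  (v13,v17,v14) [+-+] → (-2.06556, 1.0005, 0.48)–(-1.72598, 1.0005, 0.140416)  len=0.4802
  (v14,v17,v18) [+--] → (-1.72598, 1.0005, 0.140416)–(-1.58557, 1.0005, 0)  len=0.1986
  (v14,v18,v15) [+-+] → (-1.58557, 1.0005, 0)–(-1.85942, 1.0005, -0.273859)  len=0.3873
  (v15,v18,v19) [+--] → (-1.85942, 1.0005, -0.273859)–(-2.06556, 1.0005, -0.48)  len=0.2915
  (v15,v19,v12) [+-+] → (-2.06556, 1.0005, -0.48)–(-2.29501, 1.0005, -0.250549)  len=0.3245
  (v12,v19,v16) [+--] → (-2.29501, 1.0005, -0.250549)–(-2.54555, 1.0005, 0)  len=0.3543

Chained into 2 loop(s):
  loop 1: 8 segments, perimeter = 2.7153
  loop 2: 8 segments, perimeter = 2.7153
Total perimeter = 5.431

loops=2 perimeter=5.431


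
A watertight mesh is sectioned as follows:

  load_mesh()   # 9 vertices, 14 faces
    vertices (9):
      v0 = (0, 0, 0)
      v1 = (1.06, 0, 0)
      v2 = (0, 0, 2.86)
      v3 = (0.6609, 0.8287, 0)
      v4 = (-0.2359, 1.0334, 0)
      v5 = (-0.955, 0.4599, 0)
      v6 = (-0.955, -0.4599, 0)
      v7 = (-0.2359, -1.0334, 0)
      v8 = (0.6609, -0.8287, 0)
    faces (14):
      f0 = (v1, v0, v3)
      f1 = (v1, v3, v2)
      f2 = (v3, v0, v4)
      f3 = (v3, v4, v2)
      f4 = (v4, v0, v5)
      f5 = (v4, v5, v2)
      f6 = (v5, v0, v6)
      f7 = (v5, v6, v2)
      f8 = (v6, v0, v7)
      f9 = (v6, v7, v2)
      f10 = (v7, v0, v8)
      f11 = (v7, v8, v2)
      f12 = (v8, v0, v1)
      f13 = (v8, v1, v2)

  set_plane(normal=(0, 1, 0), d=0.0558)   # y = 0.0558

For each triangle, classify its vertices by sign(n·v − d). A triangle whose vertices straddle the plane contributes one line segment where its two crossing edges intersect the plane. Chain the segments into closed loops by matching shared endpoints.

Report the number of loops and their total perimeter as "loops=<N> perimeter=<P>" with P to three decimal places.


loops=1 perimeter=7.769

Straddling triangles (8 of 14):
  (v1,v0,v3) [--+] → (0.0445013, 0.0558, 0)–(1.03313, 0.0558, 0)  len=0.9886
  (v1,v3,v2) [-+-] → (1.03313, 0.0558, 0)–(0.0445013, 0.0558, 2.66742)  len=2.8447
  (v3,v0,v4) [+-+] → (0.0445013, 0.0558, 0)–(-0.0127378, 0.0558, 0)  len=0.0572
  (v3,v4,v2) [++-] → (-0.0127378, 0.0558, 2.70557)–(0.0445013, 0.0558, 2.66742)  len=0.0688
  (v4,v0,v5) [+-+] → (-0.0127378, 0.0558, 0)–(-0.115871, 0.0558, 0)  len=0.1031
  (v4,v5,v2) [++-] → (-0.115871, 0.0558, 2.51299)–(-0.0127378, 0.0558, 2.70557)  len=0.2185
  (v5,v0,v6) [+--] → (-0.115871, 0.0558, 0)–(-0.955, 0.0558, 0)  len=0.8391
  (v5,v6,v2) [+--] → (-0.955, 0.0558, 0)–(-0.115871, 0.0558, 2.51299)  len=2.6494

Chained into 1 loop(s):
  loop 1: 8 segments, perimeter = 7.7695
Total perimeter = 7.769


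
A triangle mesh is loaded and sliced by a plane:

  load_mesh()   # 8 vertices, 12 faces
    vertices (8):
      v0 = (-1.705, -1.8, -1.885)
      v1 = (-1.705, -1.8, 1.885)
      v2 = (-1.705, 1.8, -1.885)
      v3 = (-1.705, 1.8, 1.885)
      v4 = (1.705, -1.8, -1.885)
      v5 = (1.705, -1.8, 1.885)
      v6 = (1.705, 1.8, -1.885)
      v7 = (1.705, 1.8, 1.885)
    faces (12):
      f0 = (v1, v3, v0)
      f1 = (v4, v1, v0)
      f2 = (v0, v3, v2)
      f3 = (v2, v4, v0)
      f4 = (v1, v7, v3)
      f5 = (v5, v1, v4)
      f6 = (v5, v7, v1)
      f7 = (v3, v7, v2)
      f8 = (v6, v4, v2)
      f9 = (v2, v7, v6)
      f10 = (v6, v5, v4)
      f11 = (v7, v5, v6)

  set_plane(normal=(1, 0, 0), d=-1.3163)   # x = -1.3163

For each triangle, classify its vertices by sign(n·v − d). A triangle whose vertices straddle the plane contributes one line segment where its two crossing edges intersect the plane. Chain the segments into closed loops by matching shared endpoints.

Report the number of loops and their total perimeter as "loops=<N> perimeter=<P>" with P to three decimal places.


Straddling triangles (8 of 12):
  (v4,v1,v0) [+--] → (-1.3163, -1.8, 1.45526)–(-1.3163, -1.8, -1.885)  len=3.3403
  (v2,v4,v0) [-+-] → (-1.3163, 1.38964, -1.885)–(-1.3163, -1.8, -1.885)  len=3.1896
  (v1,v7,v3) [-+-] → (-1.3163, -1.38964, 1.885)–(-1.3163, 1.8, 1.885)  len=3.1896
  (v5,v1,v4) [+-+] → (-1.3163, -1.8, 1.885)–(-1.3163, -1.8, 1.45526)  len=0.4297
  (v5,v7,v1) [++-] → (-1.3163, -1.38964, 1.885)–(-1.3163, -1.8, 1.885)  len=0.4104
  (v3,v7,v2) [-+-] → (-1.3163, 1.8, 1.885)–(-1.3163, 1.8, -1.45526)  len=3.3403
  (v6,v4,v2) [++-] → (-1.3163, 1.38964, -1.885)–(-1.3163, 1.8, -1.885)  len=0.4104
  (v2,v7,v6) [-++] → (-1.3163, 1.8, -1.45526)–(-1.3163, 1.8, -1.885)  len=0.4297

Chained into 1 loop(s):
  loop 1: 8 segments, perimeter = 14.7400
Total perimeter = 14.740

loops=1 perimeter=14.740


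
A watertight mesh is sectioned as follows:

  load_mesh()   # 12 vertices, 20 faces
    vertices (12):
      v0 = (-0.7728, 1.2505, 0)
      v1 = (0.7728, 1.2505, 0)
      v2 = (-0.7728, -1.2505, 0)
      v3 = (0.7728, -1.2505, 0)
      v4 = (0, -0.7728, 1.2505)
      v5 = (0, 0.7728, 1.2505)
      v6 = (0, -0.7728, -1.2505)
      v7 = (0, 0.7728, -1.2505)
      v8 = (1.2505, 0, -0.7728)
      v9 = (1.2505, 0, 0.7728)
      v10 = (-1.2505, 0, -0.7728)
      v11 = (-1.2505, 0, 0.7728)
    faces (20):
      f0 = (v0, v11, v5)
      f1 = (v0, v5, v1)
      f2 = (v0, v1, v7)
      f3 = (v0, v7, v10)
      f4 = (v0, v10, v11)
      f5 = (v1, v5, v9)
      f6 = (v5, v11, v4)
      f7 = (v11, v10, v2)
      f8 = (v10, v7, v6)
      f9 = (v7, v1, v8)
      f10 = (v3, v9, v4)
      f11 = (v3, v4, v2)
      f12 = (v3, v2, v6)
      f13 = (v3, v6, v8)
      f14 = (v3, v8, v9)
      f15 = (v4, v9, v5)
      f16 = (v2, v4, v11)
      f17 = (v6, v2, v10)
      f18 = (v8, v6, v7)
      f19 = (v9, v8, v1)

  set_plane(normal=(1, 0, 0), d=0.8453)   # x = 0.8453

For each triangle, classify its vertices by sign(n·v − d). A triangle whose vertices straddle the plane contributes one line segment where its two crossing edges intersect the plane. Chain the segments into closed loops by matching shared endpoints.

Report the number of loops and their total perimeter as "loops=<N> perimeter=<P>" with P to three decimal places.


Straddling triangles (8 of 20):
  (v1,v5,v9) [--+] → (0.8453, 0.250411, 0.927589)–(0.8453, 1.06071, 0.117287)  len=1.1459
  (v7,v1,v8) [--+] → (0.8453, 1.06071, -0.117287)–(0.8453, 0.250411, -0.927589)  len=1.1459
  (v3,v9,v4) [-+-] → (0.8453, -1.06071, 0.117287)–(0.8453, -0.250411, 0.927589)  len=1.1459
  (v3,v6,v8) [--+] → (0.8453, -0.250411, -0.927589)–(0.8453, -1.06071, -0.117287)  len=1.1459
  (v3,v8,v9) [-++] → (0.8453, -1.06071, -0.117287)–(0.8453, -1.06071, 0.117287)  len=0.2346
  (v4,v9,v5) [-+-] → (0.8453, -0.250411, 0.927589)–(0.8453, 0.250411, 0.927589)  len=0.5008
  (v8,v6,v7) [+--] → (0.8453, -0.250411, -0.927589)–(0.8453, 0.250411, -0.927589)  len=0.5008
  (v9,v8,v1) [++-] → (0.8453, 1.06071, -0.117287)–(0.8453, 1.06071, 0.117287)  len=0.2346

Chained into 1 loop(s):
  loop 1: 8 segments, perimeter = 6.0546
Total perimeter = 6.055

loops=1 perimeter=6.055


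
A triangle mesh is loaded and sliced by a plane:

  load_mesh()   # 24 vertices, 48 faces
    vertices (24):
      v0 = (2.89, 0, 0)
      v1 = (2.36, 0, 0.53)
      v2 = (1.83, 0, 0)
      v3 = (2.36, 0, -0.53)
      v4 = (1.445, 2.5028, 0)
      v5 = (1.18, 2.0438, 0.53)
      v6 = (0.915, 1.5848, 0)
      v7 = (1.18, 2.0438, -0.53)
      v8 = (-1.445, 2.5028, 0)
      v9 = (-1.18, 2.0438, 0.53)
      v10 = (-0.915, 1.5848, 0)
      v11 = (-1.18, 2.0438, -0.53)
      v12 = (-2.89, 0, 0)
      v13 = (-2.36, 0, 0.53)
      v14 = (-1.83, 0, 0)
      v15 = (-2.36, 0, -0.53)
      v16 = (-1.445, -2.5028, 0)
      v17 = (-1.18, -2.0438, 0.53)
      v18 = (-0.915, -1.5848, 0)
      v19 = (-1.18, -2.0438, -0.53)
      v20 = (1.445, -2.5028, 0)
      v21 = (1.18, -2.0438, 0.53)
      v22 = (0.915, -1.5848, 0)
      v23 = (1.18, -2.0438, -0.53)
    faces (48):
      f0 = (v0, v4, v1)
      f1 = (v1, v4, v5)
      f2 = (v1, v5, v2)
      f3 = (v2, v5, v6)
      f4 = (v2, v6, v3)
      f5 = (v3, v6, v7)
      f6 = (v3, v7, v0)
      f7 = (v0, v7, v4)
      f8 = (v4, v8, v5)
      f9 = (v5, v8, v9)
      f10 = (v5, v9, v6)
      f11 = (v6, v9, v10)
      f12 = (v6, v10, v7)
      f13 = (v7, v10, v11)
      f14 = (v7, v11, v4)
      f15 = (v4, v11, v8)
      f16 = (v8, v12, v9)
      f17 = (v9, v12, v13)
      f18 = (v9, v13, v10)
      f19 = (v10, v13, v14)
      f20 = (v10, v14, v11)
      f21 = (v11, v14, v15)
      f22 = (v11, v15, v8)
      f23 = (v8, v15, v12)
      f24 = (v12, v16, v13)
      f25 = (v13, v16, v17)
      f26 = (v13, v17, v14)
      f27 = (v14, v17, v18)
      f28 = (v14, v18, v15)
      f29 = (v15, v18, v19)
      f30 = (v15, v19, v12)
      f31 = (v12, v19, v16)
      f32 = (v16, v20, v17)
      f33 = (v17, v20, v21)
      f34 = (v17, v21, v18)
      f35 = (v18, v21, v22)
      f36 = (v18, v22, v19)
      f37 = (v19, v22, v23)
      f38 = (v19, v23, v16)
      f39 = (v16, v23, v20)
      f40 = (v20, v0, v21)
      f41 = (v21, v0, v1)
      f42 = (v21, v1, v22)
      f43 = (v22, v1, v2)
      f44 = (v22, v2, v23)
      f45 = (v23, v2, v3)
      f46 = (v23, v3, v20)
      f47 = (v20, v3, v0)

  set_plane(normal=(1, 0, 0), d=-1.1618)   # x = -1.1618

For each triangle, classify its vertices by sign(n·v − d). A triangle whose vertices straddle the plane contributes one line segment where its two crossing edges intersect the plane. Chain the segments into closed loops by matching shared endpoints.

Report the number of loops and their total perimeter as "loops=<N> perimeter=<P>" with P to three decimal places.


loops=2 perimeter=6.946

Straddling triangles (20 of 48):
  (v4,v8,v5) [+-+] → (-1.1618, 2.5028, 0)–(-1.1618, 2.45328, 0.0571794)  len=0.0756
  (v5,v8,v9) [+--] → (-1.1618, 2.45328, 0.0571794)–(-1.1618, 2.0438, 0.53)  len=0.6255
  (v5,v9,v6) [+-+] → (-1.1618, 2.0438, 0.53)–(-1.1618, 2.03981, 0.525396)  len=0.0061
  (v6,v9,v10) [+-+] → (-1.1618, 2.03981, 0.525396)–(-1.1618, 2.01228, 0.4936)  len=0.0421
  (v7,v10,v11) [++-] → (-1.1618, 2.01228, -0.4936)–(-1.1618, 2.0438, -0.53)  len=0.0482
  (v7,v11,v4) [+-+] → (-1.1618, 2.0438, -0.53)–(-1.1618, 2.04698, -0.526325)  len=0.0049
  (v4,v11,v8) [+--] → (-1.1618, 2.04698, -0.526325)–(-1.1618, 2.5028, 0)  len=0.6963
  (v9,v13,v10) [--+] → (-1.1618, 1.31412, 0.0905218)–(-1.1618, 2.01228, 0.4936)  len=0.8062
  (v10,v13,v14) [+--] → (-1.1618, 1.31412, 0.0905218)–(-1.1618, 1.15734, 0)  len=0.1810
  (v10,v14,v11) [+--] → (-1.1618, 1.15734, 0)–(-1.1618, 2.01228, -0.4936)  len=0.9872
  (v14,v17,v18) [--+] → (-1.1618, -2.01228, 0.4936)–(-1.1618, -1.15734, 0)  len=0.9872
  (v14,v18,v15) [-+-] → (-1.1618, -1.15734, 0)–(-1.1618, -1.31412, -0.0905218)  len=0.1810
  (v15,v18,v19) [-+-] → (-1.1618, -1.31412, -0.0905218)–(-1.1618, -2.01228, -0.4936)  len=0.8062
  (v16,v20,v17) [-+-] → (-1.1618, -2.5028, 0)–(-1.1618, -2.04698, 0.526325)  len=0.6963
  (v17,v20,v21) [-++] → (-1.1618, -2.04698, 0.526325)–(-1.1618, -2.0438, 0.53)  len=0.0049
  (v17,v21,v18) [-++] → (-1.1618, -2.0438, 0.53)–(-1.1618, -2.01228, 0.4936)  len=0.0482
  (v18,v22,v19) [++-] → (-1.1618, -2.03981, -0.525396)–(-1.1618, -2.01228, -0.4936)  len=0.0421
  (v19,v22,v23) [-++] → (-1.1618, -2.03981, -0.525396)–(-1.1618, -2.0438, -0.53)  len=0.0061
  (v19,v23,v16) [-+-] → (-1.1618, -2.0438, -0.53)–(-1.1618, -2.45328, -0.0571794)  len=0.6255
  (v16,v23,v20) [-++] → (-1.1618, -2.45328, -0.0571794)–(-1.1618, -2.5028, 0)  len=0.0756

Chained into 2 loop(s):
  loop 1: 10 segments, perimeter = 3.4730
  loop 2: 10 segments, perimeter = 3.4730
Total perimeter = 6.946


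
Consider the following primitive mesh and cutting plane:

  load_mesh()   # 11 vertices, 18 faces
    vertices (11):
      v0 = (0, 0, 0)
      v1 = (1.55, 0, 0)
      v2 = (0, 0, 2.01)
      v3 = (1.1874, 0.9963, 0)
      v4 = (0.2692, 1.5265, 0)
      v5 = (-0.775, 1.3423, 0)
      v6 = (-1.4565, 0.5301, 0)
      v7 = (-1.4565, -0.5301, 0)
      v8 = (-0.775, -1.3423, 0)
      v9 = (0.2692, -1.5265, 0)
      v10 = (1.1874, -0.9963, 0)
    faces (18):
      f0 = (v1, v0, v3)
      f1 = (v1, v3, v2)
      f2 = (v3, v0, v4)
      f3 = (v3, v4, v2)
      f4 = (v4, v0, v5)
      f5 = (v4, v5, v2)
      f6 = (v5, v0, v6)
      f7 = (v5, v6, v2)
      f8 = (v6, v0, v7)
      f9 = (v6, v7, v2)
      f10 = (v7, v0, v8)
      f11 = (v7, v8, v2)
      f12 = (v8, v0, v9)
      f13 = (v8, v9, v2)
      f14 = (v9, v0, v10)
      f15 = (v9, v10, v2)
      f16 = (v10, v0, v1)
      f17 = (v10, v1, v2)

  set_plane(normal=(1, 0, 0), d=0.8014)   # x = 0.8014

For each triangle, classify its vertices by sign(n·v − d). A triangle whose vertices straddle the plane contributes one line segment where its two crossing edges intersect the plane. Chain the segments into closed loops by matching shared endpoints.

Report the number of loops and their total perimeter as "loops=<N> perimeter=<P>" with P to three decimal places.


loops=1 perimeter=5.629

Straddling triangles (8 of 18):
  (v1,v0,v3) [+-+] → (0.8014, 0, 0)–(0.8014, 0.672423, 0)  len=0.6724
  (v1,v3,v2) [++-] → (0.8014, 0.672423, 0.653411)–(0.8014, 0, 0.970765)  len=0.7435
  (v3,v0,v4) [+--] → (0.8014, 0.672423, 0)–(0.8014, 1.21919, 0)  len=0.5468
  (v3,v4,v2) [+--] → (0.8014, 1.21919, 0)–(0.8014, 0.672423, 0.653411)  len=0.8520
  (v9,v0,v10) [--+] → (0.8014, -0.672423, 0)–(0.8014, -1.21919, 0)  len=0.5468
  (v9,v10,v2) [-+-] → (0.8014, -1.21919, 0)–(0.8014, -0.672423, 0.653411)  len=0.8520
  (v10,v0,v1) [+-+] → (0.8014, -0.672423, 0)–(0.8014, 0, 0)  len=0.6724
  (v10,v1,v2) [++-] → (0.8014, 0, 0.970765)–(0.8014, -0.672423, 0.653411)  len=0.7435

Chained into 1 loop(s):
  loop 1: 8 segments, perimeter = 5.6295
Total perimeter = 5.629


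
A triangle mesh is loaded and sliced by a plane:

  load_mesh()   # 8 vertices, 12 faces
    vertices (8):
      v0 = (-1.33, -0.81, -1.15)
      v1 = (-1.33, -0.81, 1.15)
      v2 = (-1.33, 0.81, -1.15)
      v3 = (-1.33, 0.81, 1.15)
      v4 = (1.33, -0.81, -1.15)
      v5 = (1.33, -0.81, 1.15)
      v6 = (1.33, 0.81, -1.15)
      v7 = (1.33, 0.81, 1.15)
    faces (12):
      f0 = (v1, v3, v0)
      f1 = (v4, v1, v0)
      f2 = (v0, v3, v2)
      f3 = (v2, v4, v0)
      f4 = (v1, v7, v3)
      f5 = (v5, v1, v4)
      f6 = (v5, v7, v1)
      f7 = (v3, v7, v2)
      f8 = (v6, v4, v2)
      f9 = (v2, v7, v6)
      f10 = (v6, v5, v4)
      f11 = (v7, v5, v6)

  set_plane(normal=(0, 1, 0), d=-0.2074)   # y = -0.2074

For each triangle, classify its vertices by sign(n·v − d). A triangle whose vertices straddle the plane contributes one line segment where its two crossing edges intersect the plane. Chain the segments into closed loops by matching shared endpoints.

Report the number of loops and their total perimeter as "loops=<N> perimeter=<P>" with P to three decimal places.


loops=1 perimeter=9.920

Straddling triangles (8 of 12):
  (v1,v3,v0) [-+-] → (-1.33, -0.2074, 1.15)–(-1.33, -0.2074, -0.294457)  len=1.4445
  (v0,v3,v2) [-++] → (-1.33, -0.2074, -0.294457)–(-1.33, -0.2074, -1.15)  len=0.8555
  (v2,v4,v0) [+--] → (0.340546, -0.2074, -1.15)–(-1.33, -0.2074, -1.15)  len=1.6705
  (v1,v7,v3) [-++] → (-0.340546, -0.2074, 1.15)–(-1.33, -0.2074, 1.15)  len=0.9895
  (v5,v7,v1) [-+-] → (1.33, -0.2074, 1.15)–(-0.340546, -0.2074, 1.15)  len=1.6705
  (v6,v4,v2) [+-+] → (1.33, -0.2074, -1.15)–(0.340546, -0.2074, -1.15)  len=0.9895
  (v6,v5,v4) [+--] → (1.33, -0.2074, 0.294457)–(1.33, -0.2074, -1.15)  len=1.4445
  (v7,v5,v6) [+-+] → (1.33, -0.2074, 1.15)–(1.33, -0.2074, 0.294457)  len=0.8555

Chained into 1 loop(s):
  loop 1: 8 segments, perimeter = 9.9200
Total perimeter = 9.920


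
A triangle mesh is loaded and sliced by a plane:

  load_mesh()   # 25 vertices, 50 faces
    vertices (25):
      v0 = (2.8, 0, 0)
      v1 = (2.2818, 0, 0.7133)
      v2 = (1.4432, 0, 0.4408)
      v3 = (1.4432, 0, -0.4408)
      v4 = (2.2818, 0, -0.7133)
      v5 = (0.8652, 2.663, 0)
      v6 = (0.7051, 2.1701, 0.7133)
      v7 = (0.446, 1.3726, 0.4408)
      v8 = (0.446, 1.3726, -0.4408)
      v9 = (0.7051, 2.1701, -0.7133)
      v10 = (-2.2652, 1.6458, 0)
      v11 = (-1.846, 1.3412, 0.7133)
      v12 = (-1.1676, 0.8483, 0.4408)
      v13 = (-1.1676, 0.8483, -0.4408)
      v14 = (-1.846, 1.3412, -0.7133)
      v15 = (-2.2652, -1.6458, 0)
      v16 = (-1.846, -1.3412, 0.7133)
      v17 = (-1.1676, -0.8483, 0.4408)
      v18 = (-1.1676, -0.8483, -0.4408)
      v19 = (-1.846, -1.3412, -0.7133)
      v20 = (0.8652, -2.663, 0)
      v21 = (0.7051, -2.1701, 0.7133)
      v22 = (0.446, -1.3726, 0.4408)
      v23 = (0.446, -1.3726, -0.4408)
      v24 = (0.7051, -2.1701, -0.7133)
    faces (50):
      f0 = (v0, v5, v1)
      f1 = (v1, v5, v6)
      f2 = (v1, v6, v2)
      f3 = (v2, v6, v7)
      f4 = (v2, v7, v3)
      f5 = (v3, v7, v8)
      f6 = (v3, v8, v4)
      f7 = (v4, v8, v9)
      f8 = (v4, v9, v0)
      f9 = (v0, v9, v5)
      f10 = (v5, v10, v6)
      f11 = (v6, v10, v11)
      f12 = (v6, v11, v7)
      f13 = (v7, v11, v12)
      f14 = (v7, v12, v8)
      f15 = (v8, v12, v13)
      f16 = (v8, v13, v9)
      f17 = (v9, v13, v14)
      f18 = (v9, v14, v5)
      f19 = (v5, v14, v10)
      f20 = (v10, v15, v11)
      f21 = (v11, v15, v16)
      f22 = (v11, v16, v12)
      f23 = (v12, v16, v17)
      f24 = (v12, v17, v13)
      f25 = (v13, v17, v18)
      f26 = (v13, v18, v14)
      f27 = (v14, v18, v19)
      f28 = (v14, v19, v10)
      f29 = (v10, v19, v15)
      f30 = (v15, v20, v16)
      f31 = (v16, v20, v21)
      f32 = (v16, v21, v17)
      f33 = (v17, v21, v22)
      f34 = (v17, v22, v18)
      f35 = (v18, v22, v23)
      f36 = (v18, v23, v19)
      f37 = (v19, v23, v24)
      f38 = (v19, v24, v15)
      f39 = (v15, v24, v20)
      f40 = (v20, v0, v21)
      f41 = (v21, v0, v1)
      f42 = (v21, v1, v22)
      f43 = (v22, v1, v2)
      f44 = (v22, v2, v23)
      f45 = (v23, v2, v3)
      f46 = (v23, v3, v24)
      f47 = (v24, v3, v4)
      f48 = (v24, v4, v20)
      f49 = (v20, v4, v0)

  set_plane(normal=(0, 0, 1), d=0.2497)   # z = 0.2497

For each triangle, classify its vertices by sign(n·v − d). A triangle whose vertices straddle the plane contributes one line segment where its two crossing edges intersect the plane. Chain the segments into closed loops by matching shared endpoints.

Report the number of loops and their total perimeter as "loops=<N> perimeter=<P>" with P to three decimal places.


Straddling triangles (20 of 50):
  (v0,v5,v1) [--+] → (1.3611, 1.73078, 0.2497)–(2.6186, 0, 0.2497)  len=2.1394
  (v1,v5,v6) [+-+] → (1.3611, 1.73078, 0.2497)–(0.809155, 2.49045, 0.2497)  len=0.9390
  (v2,v7,v3) [++-] → (0.662158, 1.07507, 0.2497)–(1.4432, 0, 0.2497)  len=1.3288
  (v3,v7,v8) [-+-] → (0.662158, 1.07507, 0.2497)–(0.446, 1.3726, 0.2497)  len=0.3678
  (v5,v10,v6) [--+] → (-1.22541, 1.82934, 0.2497)–(0.809155, 2.49045, 0.2497)  len=2.1393
  (v6,v10,v11) [+-+] → (-1.22541, 1.82934, 0.2497)–(-2.11845, 1.53917, 0.2497)  len=0.9390
  (v7,v12,v8) [++-] → (-0.817828, 0.96195, 0.2497)–(0.446, 1.3726, 0.2497)  len=1.3289
  (v8,v12,v13) [-+-] → (-0.817828, 0.96195, 0.2497)–(-1.1676, 0.8483, 0.2497)  len=0.3678
  (v10,v15,v11) [--+] → (-2.11845, -0.600162, 0.2497)–(-2.11845, 1.53917, 0.2497)  len=2.1393
  (v11,v15,v16) [+-+] → (-2.11845, -0.600162, 0.2497)–(-2.11845, -1.53917, 0.2497)  len=0.9390
  (v12,v17,v13) [++-] → (-1.1676, -0.480537, 0.2497)–(-1.1676, 0.8483, 0.2497)  len=1.3288
  (v13,v17,v18) [-+-] → (-1.1676, -0.480537, 0.2497)–(-1.1676, -0.8483, 0.2497)  len=0.3678
  (v15,v20,v16) [--+] → (-0.083891, -2.20029, 0.2497)–(-2.11845, -1.53917, 0.2497)  len=2.1393
  (v16,v20,v21) [+-+] → (-0.083891, -2.20029, 0.2497)–(0.809155, -2.49045, 0.2497)  len=0.9390
  (v17,v22,v18) [++-] → (0.096228, -1.25895, 0.2497)–(-1.1676, -0.8483, 0.2497)  len=1.3289
  (v18,v22,v23) [-+-] → (0.096228, -1.25895, 0.2497)–(0.446, -1.3726, 0.2497)  len=0.3678
  (v20,v0,v21) [--+] → (2.06665, -0.759672, 0.2497)–(0.809155, -2.49045, 0.2497)  len=2.1394
  (v21,v0,v1) [+-+] → (2.06665, -0.759672, 0.2497)–(2.6186, 0, 0.2497)  len=0.9390
  (v22,v2,v23) [++-] → (1.22704, -0.297532, 0.2497)–(0.446, -1.3726, 0.2497)  len=1.3288
  (v23,v2,v3) [-+-] → (1.22704, -0.297532, 0.2497)–(1.4432, 0, 0.2497)  len=0.3678

Chained into 2 loop(s):
  loop 1: 10 segments, perimeter = 15.3917
  loop 2: 10 segments, perimeter = 8.4831
Total perimeter = 23.875

loops=2 perimeter=23.875
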